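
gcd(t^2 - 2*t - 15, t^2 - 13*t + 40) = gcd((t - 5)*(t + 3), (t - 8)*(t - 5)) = t - 5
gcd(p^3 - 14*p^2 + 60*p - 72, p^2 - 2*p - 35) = 1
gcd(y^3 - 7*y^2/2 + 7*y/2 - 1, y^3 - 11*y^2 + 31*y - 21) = y - 1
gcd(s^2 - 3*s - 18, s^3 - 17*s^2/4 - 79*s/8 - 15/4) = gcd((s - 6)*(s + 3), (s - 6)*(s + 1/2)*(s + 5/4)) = s - 6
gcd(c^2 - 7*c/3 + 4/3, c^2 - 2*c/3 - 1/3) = c - 1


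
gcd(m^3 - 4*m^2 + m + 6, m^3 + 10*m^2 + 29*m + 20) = m + 1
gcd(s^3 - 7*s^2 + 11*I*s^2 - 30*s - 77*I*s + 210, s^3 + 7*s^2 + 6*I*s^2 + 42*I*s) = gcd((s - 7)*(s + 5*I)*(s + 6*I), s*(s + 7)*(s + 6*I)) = s + 6*I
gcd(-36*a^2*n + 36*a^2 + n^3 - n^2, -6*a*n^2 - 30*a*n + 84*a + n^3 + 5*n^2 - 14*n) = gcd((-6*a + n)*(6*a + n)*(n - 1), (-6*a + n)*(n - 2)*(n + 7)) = 6*a - n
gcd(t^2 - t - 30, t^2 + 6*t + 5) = t + 5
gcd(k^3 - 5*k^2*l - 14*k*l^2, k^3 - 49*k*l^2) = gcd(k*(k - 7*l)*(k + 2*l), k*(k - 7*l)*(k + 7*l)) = k^2 - 7*k*l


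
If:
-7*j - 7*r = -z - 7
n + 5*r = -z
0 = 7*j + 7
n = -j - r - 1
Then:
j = -1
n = -14/11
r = 14/11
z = -56/11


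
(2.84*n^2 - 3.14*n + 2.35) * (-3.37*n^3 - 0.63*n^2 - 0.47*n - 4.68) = -9.5708*n^5 + 8.7926*n^4 - 7.2761*n^3 - 13.2959*n^2 + 13.5907*n - 10.998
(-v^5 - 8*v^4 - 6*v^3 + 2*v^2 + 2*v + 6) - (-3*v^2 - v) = -v^5 - 8*v^4 - 6*v^3 + 5*v^2 + 3*v + 6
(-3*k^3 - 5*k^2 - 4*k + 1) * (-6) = 18*k^3 + 30*k^2 + 24*k - 6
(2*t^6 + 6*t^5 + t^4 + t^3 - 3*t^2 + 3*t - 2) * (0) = 0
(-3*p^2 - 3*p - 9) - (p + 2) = -3*p^2 - 4*p - 11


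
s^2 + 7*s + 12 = (s + 3)*(s + 4)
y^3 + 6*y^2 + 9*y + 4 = (y + 1)^2*(y + 4)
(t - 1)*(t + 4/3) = t^2 + t/3 - 4/3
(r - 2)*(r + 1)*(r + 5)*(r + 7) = r^4 + 11*r^3 + 21*r^2 - 59*r - 70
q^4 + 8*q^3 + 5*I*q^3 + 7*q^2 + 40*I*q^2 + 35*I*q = q*(q + 1)*(q + 7)*(q + 5*I)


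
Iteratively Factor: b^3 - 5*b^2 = (b)*(b^2 - 5*b) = b^2*(b - 5)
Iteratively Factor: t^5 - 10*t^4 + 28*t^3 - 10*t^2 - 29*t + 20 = (t - 5)*(t^4 - 5*t^3 + 3*t^2 + 5*t - 4) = (t - 5)*(t + 1)*(t^3 - 6*t^2 + 9*t - 4) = (t - 5)*(t - 4)*(t + 1)*(t^2 - 2*t + 1) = (t - 5)*(t - 4)*(t - 1)*(t + 1)*(t - 1)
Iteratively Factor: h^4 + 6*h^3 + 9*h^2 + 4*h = (h + 1)*(h^3 + 5*h^2 + 4*h) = h*(h + 1)*(h^2 + 5*h + 4) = h*(h + 1)*(h + 4)*(h + 1)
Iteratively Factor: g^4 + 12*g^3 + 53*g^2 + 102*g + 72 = (g + 2)*(g^3 + 10*g^2 + 33*g + 36) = (g + 2)*(g + 3)*(g^2 + 7*g + 12) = (g + 2)*(g + 3)^2*(g + 4)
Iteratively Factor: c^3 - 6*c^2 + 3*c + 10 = (c + 1)*(c^2 - 7*c + 10) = (c - 5)*(c + 1)*(c - 2)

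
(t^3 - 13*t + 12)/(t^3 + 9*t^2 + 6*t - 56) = (t^2 - 4*t + 3)/(t^2 + 5*t - 14)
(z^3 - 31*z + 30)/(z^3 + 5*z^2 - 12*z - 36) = (z^2 - 6*z + 5)/(z^2 - z - 6)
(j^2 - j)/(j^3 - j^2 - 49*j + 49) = j/(j^2 - 49)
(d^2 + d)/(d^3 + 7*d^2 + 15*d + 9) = d/(d^2 + 6*d + 9)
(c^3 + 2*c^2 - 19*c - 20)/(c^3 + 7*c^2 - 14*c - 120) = (c + 1)/(c + 6)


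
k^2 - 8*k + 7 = (k - 7)*(k - 1)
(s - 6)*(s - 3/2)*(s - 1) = s^3 - 17*s^2/2 + 33*s/2 - 9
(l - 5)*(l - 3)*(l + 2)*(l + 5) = l^4 - l^3 - 31*l^2 + 25*l + 150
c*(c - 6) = c^2 - 6*c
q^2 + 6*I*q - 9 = (q + 3*I)^2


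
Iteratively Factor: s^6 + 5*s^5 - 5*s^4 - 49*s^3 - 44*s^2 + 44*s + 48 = (s + 2)*(s^5 + 3*s^4 - 11*s^3 - 27*s^2 + 10*s + 24) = (s - 3)*(s + 2)*(s^4 + 6*s^3 + 7*s^2 - 6*s - 8) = (s - 3)*(s + 2)^2*(s^3 + 4*s^2 - s - 4) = (s - 3)*(s + 2)^2*(s + 4)*(s^2 - 1) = (s - 3)*(s + 1)*(s + 2)^2*(s + 4)*(s - 1)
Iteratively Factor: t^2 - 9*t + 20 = (t - 5)*(t - 4)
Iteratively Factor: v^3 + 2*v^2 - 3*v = (v + 3)*(v^2 - v) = v*(v + 3)*(v - 1)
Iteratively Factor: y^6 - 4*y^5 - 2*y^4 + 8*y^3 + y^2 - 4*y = (y - 1)*(y^5 - 3*y^4 - 5*y^3 + 3*y^2 + 4*y) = (y - 1)*(y + 1)*(y^4 - 4*y^3 - y^2 + 4*y) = y*(y - 1)*(y + 1)*(y^3 - 4*y^2 - y + 4) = y*(y - 4)*(y - 1)*(y + 1)*(y^2 - 1) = y*(y - 4)*(y - 1)^2*(y + 1)*(y + 1)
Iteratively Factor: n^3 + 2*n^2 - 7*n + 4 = (n - 1)*(n^2 + 3*n - 4) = (n - 1)^2*(n + 4)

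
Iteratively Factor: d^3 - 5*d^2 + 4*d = (d - 4)*(d^2 - d) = (d - 4)*(d - 1)*(d)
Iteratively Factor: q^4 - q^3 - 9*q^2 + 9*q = (q - 1)*(q^3 - 9*q) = q*(q - 1)*(q^2 - 9) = q*(q - 1)*(q + 3)*(q - 3)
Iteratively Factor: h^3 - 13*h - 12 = (h + 1)*(h^2 - h - 12) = (h - 4)*(h + 1)*(h + 3)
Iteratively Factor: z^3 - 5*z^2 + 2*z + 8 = (z + 1)*(z^2 - 6*z + 8) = (z - 4)*(z + 1)*(z - 2)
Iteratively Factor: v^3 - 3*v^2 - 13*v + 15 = (v - 5)*(v^2 + 2*v - 3) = (v - 5)*(v + 3)*(v - 1)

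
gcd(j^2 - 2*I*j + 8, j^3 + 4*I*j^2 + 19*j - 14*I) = 1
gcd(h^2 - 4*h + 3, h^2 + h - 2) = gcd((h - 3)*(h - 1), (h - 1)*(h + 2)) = h - 1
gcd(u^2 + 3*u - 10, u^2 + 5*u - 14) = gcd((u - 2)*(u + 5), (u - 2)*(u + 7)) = u - 2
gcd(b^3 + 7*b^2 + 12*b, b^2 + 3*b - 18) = 1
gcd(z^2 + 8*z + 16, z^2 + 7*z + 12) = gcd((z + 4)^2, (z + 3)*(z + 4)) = z + 4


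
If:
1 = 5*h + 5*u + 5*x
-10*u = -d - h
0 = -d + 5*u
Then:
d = 1/6 - 5*x/6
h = 1/6 - 5*x/6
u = 1/30 - x/6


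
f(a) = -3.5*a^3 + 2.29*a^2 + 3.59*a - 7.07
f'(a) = -10.5*a^2 + 4.58*a + 3.59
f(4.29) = -225.86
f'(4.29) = -170.00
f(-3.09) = 106.96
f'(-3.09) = -110.82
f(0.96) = -4.61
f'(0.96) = -1.69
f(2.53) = -40.01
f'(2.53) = -52.03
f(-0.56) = -7.75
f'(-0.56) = -2.27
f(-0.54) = -7.79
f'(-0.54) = -1.94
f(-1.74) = 12.05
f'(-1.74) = -36.17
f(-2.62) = 62.19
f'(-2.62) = -80.49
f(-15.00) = 12266.83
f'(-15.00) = -2427.61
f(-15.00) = 12266.83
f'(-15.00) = -2427.61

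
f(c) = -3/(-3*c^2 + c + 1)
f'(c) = -3*(6*c - 1)/(-3*c^2 + c + 1)^2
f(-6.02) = 0.03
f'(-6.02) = 0.01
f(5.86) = 0.03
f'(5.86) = -0.01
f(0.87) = 7.49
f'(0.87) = -78.85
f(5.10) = 0.04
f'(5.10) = -0.02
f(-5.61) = 0.03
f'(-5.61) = 0.01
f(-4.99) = 0.04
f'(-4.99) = 0.01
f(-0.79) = 1.80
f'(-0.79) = 6.23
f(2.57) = 0.18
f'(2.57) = -0.16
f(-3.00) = 0.10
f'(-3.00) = 0.07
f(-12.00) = 0.01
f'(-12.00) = 0.00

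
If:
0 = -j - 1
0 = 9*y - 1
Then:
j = -1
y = 1/9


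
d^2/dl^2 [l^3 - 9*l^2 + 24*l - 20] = 6*l - 18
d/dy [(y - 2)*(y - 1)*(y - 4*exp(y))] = -4*y^2*exp(y) + 3*y^2 + 4*y*exp(y) - 6*y + 4*exp(y) + 2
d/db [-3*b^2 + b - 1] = 1 - 6*b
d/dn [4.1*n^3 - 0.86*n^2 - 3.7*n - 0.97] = 12.3*n^2 - 1.72*n - 3.7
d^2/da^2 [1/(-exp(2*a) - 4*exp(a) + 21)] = 4*((exp(a) + 1)*(exp(2*a) + 4*exp(a) - 21) - 2*(exp(a) + 2)^2*exp(a))*exp(a)/(exp(2*a) + 4*exp(a) - 21)^3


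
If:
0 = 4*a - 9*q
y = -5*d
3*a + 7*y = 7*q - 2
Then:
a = 63*y + 18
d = -y/5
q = 28*y + 8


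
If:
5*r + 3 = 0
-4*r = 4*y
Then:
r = -3/5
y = 3/5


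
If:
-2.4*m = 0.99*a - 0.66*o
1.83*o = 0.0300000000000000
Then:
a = 0.0109289617486339 - 2.42424242424242*m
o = 0.02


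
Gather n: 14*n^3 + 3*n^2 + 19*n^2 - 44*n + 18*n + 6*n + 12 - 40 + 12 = 14*n^3 + 22*n^2 - 20*n - 16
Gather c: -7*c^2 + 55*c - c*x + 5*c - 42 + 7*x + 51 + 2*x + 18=-7*c^2 + c*(60 - x) + 9*x + 27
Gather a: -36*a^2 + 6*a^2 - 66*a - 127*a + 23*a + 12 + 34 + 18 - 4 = -30*a^2 - 170*a + 60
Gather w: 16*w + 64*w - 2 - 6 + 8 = 80*w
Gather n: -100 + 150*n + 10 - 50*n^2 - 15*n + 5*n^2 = -45*n^2 + 135*n - 90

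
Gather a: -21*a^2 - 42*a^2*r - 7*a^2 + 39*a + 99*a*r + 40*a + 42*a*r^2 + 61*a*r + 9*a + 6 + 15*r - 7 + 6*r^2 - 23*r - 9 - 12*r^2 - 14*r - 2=a^2*(-42*r - 28) + a*(42*r^2 + 160*r + 88) - 6*r^2 - 22*r - 12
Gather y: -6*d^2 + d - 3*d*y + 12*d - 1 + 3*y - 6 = -6*d^2 + 13*d + y*(3 - 3*d) - 7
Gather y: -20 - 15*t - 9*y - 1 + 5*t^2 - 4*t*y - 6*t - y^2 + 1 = 5*t^2 - 21*t - y^2 + y*(-4*t - 9) - 20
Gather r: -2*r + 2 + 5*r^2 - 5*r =5*r^2 - 7*r + 2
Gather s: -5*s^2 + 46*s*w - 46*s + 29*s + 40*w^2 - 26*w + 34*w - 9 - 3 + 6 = -5*s^2 + s*(46*w - 17) + 40*w^2 + 8*w - 6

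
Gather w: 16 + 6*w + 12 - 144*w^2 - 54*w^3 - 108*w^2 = -54*w^3 - 252*w^2 + 6*w + 28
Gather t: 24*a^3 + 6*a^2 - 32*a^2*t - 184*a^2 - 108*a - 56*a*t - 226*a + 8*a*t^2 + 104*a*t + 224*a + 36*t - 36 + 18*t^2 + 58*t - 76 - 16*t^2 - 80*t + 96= 24*a^3 - 178*a^2 - 110*a + t^2*(8*a + 2) + t*(-32*a^2 + 48*a + 14) - 16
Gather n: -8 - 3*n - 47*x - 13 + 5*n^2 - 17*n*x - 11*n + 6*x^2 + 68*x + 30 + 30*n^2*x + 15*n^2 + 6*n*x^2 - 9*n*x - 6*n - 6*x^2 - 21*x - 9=n^2*(30*x + 20) + n*(6*x^2 - 26*x - 20)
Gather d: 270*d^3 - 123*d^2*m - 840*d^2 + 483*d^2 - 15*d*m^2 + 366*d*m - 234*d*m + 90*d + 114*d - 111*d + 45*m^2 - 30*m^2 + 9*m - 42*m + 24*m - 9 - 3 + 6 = 270*d^3 + d^2*(-123*m - 357) + d*(-15*m^2 + 132*m + 93) + 15*m^2 - 9*m - 6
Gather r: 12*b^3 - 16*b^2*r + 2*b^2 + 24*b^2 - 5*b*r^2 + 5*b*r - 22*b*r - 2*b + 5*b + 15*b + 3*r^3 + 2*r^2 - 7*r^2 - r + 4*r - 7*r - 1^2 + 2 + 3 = 12*b^3 + 26*b^2 + 18*b + 3*r^3 + r^2*(-5*b - 5) + r*(-16*b^2 - 17*b - 4) + 4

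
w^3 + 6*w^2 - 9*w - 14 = (w - 2)*(w + 1)*(w + 7)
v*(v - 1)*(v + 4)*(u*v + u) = u*v^4 + 4*u*v^3 - u*v^2 - 4*u*v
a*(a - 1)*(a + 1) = a^3 - a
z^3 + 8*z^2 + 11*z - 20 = (z - 1)*(z + 4)*(z + 5)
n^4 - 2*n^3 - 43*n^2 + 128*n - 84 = (n - 6)*(n - 2)*(n - 1)*(n + 7)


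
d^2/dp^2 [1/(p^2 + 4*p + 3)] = 2*(-p^2 - 4*p + 4*(p + 2)^2 - 3)/(p^2 + 4*p + 3)^3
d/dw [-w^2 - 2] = -2*w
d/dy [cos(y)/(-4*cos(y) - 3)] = 3*sin(y)/(4*cos(y) + 3)^2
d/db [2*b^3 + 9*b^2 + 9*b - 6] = 6*b^2 + 18*b + 9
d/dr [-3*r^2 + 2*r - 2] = 2 - 6*r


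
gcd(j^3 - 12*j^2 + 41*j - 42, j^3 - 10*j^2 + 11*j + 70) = j - 7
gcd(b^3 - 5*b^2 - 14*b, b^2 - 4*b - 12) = b + 2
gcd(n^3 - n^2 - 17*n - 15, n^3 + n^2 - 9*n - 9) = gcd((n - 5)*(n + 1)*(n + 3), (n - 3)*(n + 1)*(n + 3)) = n^2 + 4*n + 3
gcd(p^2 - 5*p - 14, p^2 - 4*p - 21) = p - 7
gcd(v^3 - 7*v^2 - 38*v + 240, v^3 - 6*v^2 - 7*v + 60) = v - 5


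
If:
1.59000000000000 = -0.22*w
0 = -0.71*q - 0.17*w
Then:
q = 1.73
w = -7.23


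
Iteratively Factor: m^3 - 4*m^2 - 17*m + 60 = (m - 5)*(m^2 + m - 12) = (m - 5)*(m - 3)*(m + 4)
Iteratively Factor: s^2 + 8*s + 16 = (s + 4)*(s + 4)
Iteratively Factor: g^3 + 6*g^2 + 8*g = (g + 4)*(g^2 + 2*g) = (g + 2)*(g + 4)*(g)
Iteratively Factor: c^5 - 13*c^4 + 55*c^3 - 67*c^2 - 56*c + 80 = (c - 4)*(c^4 - 9*c^3 + 19*c^2 + 9*c - 20) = (c - 4)^2*(c^3 - 5*c^2 - c + 5) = (c - 4)^2*(c - 1)*(c^2 - 4*c - 5) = (c - 5)*(c - 4)^2*(c - 1)*(c + 1)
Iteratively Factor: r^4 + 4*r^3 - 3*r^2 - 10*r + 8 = (r - 1)*(r^3 + 5*r^2 + 2*r - 8) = (r - 1)^2*(r^2 + 6*r + 8) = (r - 1)^2*(r + 2)*(r + 4)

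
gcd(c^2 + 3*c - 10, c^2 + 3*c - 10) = c^2 + 3*c - 10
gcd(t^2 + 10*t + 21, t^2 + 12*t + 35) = t + 7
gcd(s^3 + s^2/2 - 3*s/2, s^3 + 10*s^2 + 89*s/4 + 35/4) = 1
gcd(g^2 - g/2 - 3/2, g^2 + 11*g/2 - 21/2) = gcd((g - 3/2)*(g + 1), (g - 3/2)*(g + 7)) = g - 3/2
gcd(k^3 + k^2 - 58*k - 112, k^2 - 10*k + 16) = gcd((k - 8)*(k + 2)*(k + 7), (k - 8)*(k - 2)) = k - 8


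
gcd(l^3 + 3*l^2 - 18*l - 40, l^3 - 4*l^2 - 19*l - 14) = l + 2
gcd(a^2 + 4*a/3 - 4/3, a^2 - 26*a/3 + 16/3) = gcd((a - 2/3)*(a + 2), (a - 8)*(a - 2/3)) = a - 2/3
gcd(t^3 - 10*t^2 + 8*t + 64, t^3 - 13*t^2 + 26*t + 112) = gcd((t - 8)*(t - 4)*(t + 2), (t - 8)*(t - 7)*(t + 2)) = t^2 - 6*t - 16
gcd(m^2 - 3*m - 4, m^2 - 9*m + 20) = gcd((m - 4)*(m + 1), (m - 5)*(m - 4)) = m - 4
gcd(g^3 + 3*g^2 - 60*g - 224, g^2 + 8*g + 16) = g + 4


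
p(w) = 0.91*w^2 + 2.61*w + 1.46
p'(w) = 1.82*w + 2.61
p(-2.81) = 1.31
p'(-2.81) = -2.50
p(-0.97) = -0.22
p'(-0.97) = 0.84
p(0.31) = 2.36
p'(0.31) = 3.17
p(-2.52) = 0.66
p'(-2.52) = -1.98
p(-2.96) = 1.71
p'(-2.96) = -2.78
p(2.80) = 15.90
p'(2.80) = 7.71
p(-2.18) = 0.09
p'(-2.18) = -1.36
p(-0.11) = 1.18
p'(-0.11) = 2.41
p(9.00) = 98.66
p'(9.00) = 18.99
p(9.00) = 98.66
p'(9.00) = 18.99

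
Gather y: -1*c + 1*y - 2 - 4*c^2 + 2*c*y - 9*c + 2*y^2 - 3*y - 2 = -4*c^2 - 10*c + 2*y^2 + y*(2*c - 2) - 4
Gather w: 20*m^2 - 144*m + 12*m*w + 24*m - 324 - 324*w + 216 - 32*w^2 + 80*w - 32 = 20*m^2 - 120*m - 32*w^2 + w*(12*m - 244) - 140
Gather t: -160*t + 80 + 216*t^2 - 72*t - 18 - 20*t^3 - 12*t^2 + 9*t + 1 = -20*t^3 + 204*t^2 - 223*t + 63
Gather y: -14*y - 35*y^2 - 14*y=-35*y^2 - 28*y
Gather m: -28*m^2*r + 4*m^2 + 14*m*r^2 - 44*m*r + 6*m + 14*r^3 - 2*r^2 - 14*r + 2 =m^2*(4 - 28*r) + m*(14*r^2 - 44*r + 6) + 14*r^3 - 2*r^2 - 14*r + 2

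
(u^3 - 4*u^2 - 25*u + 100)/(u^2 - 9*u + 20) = u + 5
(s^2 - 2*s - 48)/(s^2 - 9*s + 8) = (s + 6)/(s - 1)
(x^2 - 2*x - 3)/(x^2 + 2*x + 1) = (x - 3)/(x + 1)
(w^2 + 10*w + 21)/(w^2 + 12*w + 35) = (w + 3)/(w + 5)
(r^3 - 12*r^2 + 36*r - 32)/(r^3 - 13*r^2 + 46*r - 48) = (r - 2)/(r - 3)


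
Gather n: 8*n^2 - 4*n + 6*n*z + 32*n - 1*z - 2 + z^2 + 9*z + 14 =8*n^2 + n*(6*z + 28) + z^2 + 8*z + 12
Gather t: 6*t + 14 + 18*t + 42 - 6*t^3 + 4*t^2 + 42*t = -6*t^3 + 4*t^2 + 66*t + 56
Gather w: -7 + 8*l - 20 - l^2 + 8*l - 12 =-l^2 + 16*l - 39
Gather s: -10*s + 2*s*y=s*(2*y - 10)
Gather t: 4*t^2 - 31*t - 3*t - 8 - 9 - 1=4*t^2 - 34*t - 18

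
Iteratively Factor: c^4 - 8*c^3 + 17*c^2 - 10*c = (c - 5)*(c^3 - 3*c^2 + 2*c) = (c - 5)*(c - 1)*(c^2 - 2*c) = c*(c - 5)*(c - 1)*(c - 2)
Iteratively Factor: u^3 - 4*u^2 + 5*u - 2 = (u - 2)*(u^2 - 2*u + 1) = (u - 2)*(u - 1)*(u - 1)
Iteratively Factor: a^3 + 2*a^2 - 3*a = (a - 1)*(a^2 + 3*a) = a*(a - 1)*(a + 3)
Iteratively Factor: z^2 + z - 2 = (z - 1)*(z + 2)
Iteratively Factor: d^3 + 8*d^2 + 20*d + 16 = (d + 2)*(d^2 + 6*d + 8) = (d + 2)*(d + 4)*(d + 2)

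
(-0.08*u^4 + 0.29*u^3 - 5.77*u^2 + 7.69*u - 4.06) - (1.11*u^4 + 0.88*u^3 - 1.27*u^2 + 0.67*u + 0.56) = -1.19*u^4 - 0.59*u^3 - 4.5*u^2 + 7.02*u - 4.62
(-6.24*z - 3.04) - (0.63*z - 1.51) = -6.87*z - 1.53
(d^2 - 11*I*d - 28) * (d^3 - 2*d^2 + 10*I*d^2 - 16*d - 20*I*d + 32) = d^5 - 2*d^4 - I*d^4 + 66*d^3 + 2*I*d^3 - 132*d^2 - 104*I*d^2 + 448*d + 208*I*d - 896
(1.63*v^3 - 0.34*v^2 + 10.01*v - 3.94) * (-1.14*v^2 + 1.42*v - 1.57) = -1.8582*v^5 + 2.7022*v^4 - 14.4533*v^3 + 19.2396*v^2 - 21.3105*v + 6.1858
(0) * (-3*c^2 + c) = 0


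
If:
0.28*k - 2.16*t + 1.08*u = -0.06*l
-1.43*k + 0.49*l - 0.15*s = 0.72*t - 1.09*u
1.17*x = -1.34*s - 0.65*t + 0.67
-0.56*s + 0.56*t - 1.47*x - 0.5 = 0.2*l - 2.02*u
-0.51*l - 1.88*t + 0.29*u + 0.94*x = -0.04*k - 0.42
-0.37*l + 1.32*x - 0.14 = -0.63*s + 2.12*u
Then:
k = -0.47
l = -0.77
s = 1.56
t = -0.17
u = -0.17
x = -1.12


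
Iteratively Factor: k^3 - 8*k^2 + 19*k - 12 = (k - 3)*(k^2 - 5*k + 4) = (k - 4)*(k - 3)*(k - 1)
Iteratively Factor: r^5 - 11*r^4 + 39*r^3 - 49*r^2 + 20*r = (r - 1)*(r^4 - 10*r^3 + 29*r^2 - 20*r) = (r - 4)*(r - 1)*(r^3 - 6*r^2 + 5*r) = (r - 4)*(r - 1)^2*(r^2 - 5*r) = r*(r - 4)*(r - 1)^2*(r - 5)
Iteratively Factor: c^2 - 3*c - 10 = (c - 5)*(c + 2)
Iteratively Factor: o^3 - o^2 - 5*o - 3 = (o + 1)*(o^2 - 2*o - 3) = (o - 3)*(o + 1)*(o + 1)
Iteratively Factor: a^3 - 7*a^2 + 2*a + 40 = (a + 2)*(a^2 - 9*a + 20) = (a - 4)*(a + 2)*(a - 5)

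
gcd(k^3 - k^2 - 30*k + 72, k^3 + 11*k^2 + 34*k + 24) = k + 6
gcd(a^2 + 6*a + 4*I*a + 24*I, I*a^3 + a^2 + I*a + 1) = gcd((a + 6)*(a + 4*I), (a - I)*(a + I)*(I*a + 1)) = 1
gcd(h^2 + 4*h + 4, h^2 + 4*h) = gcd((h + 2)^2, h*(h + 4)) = 1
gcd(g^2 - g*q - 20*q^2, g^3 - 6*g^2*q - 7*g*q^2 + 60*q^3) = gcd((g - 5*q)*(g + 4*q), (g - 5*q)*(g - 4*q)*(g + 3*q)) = -g + 5*q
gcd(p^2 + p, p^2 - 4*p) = p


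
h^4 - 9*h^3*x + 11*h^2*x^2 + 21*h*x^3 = h*(h - 7*x)*(h - 3*x)*(h + x)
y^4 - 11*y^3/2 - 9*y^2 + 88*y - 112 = (y - 4)*(y - 7/2)*(y - 2)*(y + 4)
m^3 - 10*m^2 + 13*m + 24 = (m - 8)*(m - 3)*(m + 1)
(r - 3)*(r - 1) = r^2 - 4*r + 3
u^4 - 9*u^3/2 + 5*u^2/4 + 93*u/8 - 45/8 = (u - 3)*(u - 5/2)*(u - 1/2)*(u + 3/2)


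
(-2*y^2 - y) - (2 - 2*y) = -2*y^2 + y - 2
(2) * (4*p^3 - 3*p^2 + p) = 8*p^3 - 6*p^2 + 2*p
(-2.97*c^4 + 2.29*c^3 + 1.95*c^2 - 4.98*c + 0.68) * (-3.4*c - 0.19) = 10.098*c^5 - 7.2217*c^4 - 7.0651*c^3 + 16.5615*c^2 - 1.3658*c - 0.1292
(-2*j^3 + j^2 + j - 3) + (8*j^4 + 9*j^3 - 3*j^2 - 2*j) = 8*j^4 + 7*j^3 - 2*j^2 - j - 3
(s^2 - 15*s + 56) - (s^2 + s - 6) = 62 - 16*s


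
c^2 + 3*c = c*(c + 3)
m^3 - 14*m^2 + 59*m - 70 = (m - 7)*(m - 5)*(m - 2)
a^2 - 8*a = a*(a - 8)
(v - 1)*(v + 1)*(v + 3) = v^3 + 3*v^2 - v - 3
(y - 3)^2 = y^2 - 6*y + 9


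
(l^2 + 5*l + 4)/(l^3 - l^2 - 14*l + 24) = (l + 1)/(l^2 - 5*l + 6)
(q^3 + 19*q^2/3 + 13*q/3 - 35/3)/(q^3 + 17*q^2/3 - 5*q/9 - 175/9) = 3*(q - 1)/(3*q - 5)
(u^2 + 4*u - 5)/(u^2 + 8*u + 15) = (u - 1)/(u + 3)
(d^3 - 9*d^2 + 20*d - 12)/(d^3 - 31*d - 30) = (d^2 - 3*d + 2)/(d^2 + 6*d + 5)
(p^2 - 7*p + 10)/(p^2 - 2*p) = (p - 5)/p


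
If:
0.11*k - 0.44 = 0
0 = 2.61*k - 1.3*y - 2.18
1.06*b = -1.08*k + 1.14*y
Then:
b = 2.76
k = 4.00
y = 6.35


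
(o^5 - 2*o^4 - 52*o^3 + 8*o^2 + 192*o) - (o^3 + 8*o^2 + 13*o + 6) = o^5 - 2*o^4 - 53*o^3 + 179*o - 6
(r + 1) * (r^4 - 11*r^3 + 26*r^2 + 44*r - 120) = r^5 - 10*r^4 + 15*r^3 + 70*r^2 - 76*r - 120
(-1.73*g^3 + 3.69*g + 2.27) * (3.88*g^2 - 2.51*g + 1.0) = -6.7124*g^5 + 4.3423*g^4 + 12.5872*g^3 - 0.4543*g^2 - 2.0077*g + 2.27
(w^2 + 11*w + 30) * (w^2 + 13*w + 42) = w^4 + 24*w^3 + 215*w^2 + 852*w + 1260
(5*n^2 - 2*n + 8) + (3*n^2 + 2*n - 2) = 8*n^2 + 6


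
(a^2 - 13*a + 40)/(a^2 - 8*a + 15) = (a - 8)/(a - 3)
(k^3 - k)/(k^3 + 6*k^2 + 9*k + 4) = k*(k - 1)/(k^2 + 5*k + 4)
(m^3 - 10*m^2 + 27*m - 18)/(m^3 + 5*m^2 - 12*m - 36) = (m^2 - 7*m + 6)/(m^2 + 8*m + 12)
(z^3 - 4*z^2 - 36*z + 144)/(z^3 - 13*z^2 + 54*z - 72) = (z + 6)/(z - 3)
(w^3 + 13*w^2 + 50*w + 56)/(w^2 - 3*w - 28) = (w^2 + 9*w + 14)/(w - 7)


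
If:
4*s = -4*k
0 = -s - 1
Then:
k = 1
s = -1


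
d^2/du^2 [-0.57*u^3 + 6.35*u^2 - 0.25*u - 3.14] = 12.7 - 3.42*u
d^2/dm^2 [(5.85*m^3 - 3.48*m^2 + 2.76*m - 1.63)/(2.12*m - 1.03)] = (52.58448*m^3 - 76.64436*m^2 + 37.23759*m - 9.982136)/(9.528128*m^3 - 13.887696*m^2 + 6.747324*m - 1.092727)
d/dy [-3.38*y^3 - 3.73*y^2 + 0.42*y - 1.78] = -10.14*y^2 - 7.46*y + 0.42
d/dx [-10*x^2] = -20*x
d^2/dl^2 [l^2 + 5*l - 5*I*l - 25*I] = 2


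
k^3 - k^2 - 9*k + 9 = (k - 3)*(k - 1)*(k + 3)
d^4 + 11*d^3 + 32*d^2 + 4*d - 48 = (d - 1)*(d + 2)*(d + 4)*(d + 6)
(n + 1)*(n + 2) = n^2 + 3*n + 2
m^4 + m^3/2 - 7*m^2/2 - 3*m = m*(m - 2)*(m + 1)*(m + 3/2)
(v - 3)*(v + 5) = v^2 + 2*v - 15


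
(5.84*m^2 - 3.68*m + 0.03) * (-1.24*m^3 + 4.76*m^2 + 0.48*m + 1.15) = -7.2416*m^5 + 32.3616*m^4 - 14.7508*m^3 + 5.0924*m^2 - 4.2176*m + 0.0345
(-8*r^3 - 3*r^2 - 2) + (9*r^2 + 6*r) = -8*r^3 + 6*r^2 + 6*r - 2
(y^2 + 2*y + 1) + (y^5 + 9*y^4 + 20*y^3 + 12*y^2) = y^5 + 9*y^4 + 20*y^3 + 13*y^2 + 2*y + 1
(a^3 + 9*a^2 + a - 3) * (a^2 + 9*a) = a^5 + 18*a^4 + 82*a^3 + 6*a^2 - 27*a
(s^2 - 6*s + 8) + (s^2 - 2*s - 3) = 2*s^2 - 8*s + 5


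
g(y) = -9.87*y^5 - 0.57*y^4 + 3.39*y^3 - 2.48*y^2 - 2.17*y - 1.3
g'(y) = -49.35*y^4 - 2.28*y^3 + 10.17*y^2 - 4.96*y - 2.17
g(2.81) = -1716.52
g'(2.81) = -3063.29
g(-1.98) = 258.56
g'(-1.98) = -693.27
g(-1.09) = 8.11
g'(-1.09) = -51.39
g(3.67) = -6549.74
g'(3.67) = -8948.74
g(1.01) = -13.50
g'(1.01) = -50.51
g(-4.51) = 17827.44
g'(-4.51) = -19980.85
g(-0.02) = -1.26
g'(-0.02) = -2.07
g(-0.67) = -0.76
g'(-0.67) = -3.54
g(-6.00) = 75200.60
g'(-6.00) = -63071.41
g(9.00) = -584303.80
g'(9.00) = -324670.51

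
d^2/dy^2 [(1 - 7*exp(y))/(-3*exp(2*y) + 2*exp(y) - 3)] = (63*exp(4*y) + 6*exp(3*y) - 360*exp(2*y) + 74*exp(y) + 57)*exp(y)/(27*exp(6*y) - 54*exp(5*y) + 117*exp(4*y) - 116*exp(3*y) + 117*exp(2*y) - 54*exp(y) + 27)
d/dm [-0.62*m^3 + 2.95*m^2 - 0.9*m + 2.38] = -1.86*m^2 + 5.9*m - 0.9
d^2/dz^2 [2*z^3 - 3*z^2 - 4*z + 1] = 12*z - 6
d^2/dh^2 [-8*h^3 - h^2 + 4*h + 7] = -48*h - 2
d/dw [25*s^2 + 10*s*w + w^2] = 10*s + 2*w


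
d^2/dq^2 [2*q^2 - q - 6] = 4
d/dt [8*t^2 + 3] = 16*t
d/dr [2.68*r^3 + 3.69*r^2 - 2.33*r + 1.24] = 8.04*r^2 + 7.38*r - 2.33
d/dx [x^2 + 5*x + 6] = 2*x + 5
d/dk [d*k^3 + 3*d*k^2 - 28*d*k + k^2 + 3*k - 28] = 3*d*k^2 + 6*d*k - 28*d + 2*k + 3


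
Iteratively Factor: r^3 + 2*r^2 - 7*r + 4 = (r - 1)*(r^2 + 3*r - 4) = (r - 1)*(r + 4)*(r - 1)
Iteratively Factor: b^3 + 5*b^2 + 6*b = (b + 2)*(b^2 + 3*b) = (b + 2)*(b + 3)*(b)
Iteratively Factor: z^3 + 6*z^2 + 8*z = (z + 4)*(z^2 + 2*z) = z*(z + 4)*(z + 2)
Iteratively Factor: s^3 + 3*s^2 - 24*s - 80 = (s - 5)*(s^2 + 8*s + 16) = (s - 5)*(s + 4)*(s + 4)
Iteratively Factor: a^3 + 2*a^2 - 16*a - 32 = (a + 2)*(a^2 - 16) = (a + 2)*(a + 4)*(a - 4)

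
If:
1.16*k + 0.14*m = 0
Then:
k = -0.120689655172414*m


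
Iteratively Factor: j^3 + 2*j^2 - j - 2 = (j + 1)*(j^2 + j - 2) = (j - 1)*(j + 1)*(j + 2)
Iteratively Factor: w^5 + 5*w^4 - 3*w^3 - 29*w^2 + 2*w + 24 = (w - 1)*(w^4 + 6*w^3 + 3*w^2 - 26*w - 24) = (w - 1)*(w + 4)*(w^3 + 2*w^2 - 5*w - 6) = (w - 1)*(w + 1)*(w + 4)*(w^2 + w - 6) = (w - 2)*(w - 1)*(w + 1)*(w + 4)*(w + 3)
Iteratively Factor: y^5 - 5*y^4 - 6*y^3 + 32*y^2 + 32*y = (y - 4)*(y^4 - y^3 - 10*y^2 - 8*y) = (y - 4)^2*(y^3 + 3*y^2 + 2*y) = y*(y - 4)^2*(y^2 + 3*y + 2) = y*(y - 4)^2*(y + 1)*(y + 2)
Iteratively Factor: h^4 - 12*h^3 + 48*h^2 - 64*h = (h)*(h^3 - 12*h^2 + 48*h - 64) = h*(h - 4)*(h^2 - 8*h + 16) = h*(h - 4)^2*(h - 4)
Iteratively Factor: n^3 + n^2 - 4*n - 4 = (n + 1)*(n^2 - 4) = (n + 1)*(n + 2)*(n - 2)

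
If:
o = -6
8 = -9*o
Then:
No Solution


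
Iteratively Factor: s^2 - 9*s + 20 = (s - 5)*(s - 4)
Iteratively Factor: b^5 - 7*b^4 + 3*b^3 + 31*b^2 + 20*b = (b + 1)*(b^4 - 8*b^3 + 11*b^2 + 20*b) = (b + 1)^2*(b^3 - 9*b^2 + 20*b) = b*(b + 1)^2*(b^2 - 9*b + 20) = b*(b - 4)*(b + 1)^2*(b - 5)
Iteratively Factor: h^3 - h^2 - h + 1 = (h - 1)*(h^2 - 1) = (h - 1)*(h + 1)*(h - 1)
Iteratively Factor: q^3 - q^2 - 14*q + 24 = (q + 4)*(q^2 - 5*q + 6) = (q - 3)*(q + 4)*(q - 2)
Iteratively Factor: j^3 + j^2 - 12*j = (j + 4)*(j^2 - 3*j) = j*(j + 4)*(j - 3)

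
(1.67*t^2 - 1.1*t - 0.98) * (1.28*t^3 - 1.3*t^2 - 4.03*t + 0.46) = 2.1376*t^5 - 3.579*t^4 - 6.5545*t^3 + 6.4752*t^2 + 3.4434*t - 0.4508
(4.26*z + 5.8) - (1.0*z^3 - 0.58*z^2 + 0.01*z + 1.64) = -1.0*z^3 + 0.58*z^2 + 4.25*z + 4.16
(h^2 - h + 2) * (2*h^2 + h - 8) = 2*h^4 - h^3 - 5*h^2 + 10*h - 16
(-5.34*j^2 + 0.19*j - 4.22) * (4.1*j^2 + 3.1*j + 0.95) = -21.894*j^4 - 15.775*j^3 - 21.786*j^2 - 12.9015*j - 4.009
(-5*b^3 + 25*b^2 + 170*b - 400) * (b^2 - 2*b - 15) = -5*b^5 + 35*b^4 + 195*b^3 - 1115*b^2 - 1750*b + 6000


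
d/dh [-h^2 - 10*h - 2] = -2*h - 10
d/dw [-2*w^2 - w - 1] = -4*w - 1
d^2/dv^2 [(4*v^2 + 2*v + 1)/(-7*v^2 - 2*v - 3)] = 14*(-6*v^3 + 15*v^2 + 12*v - 1)/(343*v^6 + 294*v^5 + 525*v^4 + 260*v^3 + 225*v^2 + 54*v + 27)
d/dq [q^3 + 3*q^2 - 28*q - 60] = 3*q^2 + 6*q - 28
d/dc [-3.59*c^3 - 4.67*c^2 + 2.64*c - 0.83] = -10.77*c^2 - 9.34*c + 2.64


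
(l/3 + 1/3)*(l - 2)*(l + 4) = l^3/3 + l^2 - 2*l - 8/3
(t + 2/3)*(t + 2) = t^2 + 8*t/3 + 4/3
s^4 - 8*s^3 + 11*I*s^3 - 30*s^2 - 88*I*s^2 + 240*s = s*(s - 8)*(s + 5*I)*(s + 6*I)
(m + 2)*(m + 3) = m^2 + 5*m + 6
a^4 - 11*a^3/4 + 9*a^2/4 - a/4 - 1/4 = (a - 1)^3*(a + 1/4)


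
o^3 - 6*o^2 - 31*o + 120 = (o - 8)*(o - 3)*(o + 5)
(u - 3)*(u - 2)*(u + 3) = u^3 - 2*u^2 - 9*u + 18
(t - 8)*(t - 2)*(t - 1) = t^3 - 11*t^2 + 26*t - 16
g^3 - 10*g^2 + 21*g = g*(g - 7)*(g - 3)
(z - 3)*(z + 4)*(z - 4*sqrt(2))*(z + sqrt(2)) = z^4 - 3*sqrt(2)*z^3 + z^3 - 20*z^2 - 3*sqrt(2)*z^2 - 8*z + 36*sqrt(2)*z + 96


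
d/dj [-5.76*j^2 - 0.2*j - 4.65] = -11.52*j - 0.2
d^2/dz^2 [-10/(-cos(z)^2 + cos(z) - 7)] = 10*(4*sin(z)^4 + 25*sin(z)^2 + 43*cos(z)/4 - 3*cos(3*z)/4 - 17)/(sin(z)^2 + cos(z) - 8)^3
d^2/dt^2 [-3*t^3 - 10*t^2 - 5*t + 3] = -18*t - 20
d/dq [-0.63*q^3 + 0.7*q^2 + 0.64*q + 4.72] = -1.89*q^2 + 1.4*q + 0.64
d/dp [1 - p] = -1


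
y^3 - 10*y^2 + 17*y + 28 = (y - 7)*(y - 4)*(y + 1)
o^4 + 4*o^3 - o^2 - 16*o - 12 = (o - 2)*(o + 1)*(o + 2)*(o + 3)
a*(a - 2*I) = a^2 - 2*I*a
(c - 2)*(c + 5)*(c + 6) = c^3 + 9*c^2 + 8*c - 60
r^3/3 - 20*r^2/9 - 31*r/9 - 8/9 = (r/3 + 1/3)*(r - 8)*(r + 1/3)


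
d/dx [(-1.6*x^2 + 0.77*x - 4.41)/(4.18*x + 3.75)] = (-6.688*x^2 - 12.0*x + 21.3213)/(17.4724*x^2 + 31.35*x + 14.0625)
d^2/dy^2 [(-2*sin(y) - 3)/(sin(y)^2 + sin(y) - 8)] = (2*sin(y)^5 + 10*sin(y)^4 + 101*sin(y)^3 + 97*sin(y)^2 + 38*sin(y) - 86)/(sin(y)^2 + sin(y) - 8)^3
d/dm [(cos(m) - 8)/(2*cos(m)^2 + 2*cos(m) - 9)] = (-32*cos(m) + cos(2*m) - 6)*sin(m)/(2*cos(m) + cos(2*m) - 8)^2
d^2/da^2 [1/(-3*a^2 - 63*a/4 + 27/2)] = 8*(16*a^2 + 84*a - (8*a + 21)^2 - 72)/(3*(4*a^2 + 21*a - 18)^3)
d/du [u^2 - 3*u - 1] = 2*u - 3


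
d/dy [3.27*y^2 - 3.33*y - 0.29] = 6.54*y - 3.33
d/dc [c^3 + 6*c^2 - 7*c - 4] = 3*c^2 + 12*c - 7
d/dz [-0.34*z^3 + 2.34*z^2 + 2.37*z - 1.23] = -1.02*z^2 + 4.68*z + 2.37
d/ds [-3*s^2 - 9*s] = -6*s - 9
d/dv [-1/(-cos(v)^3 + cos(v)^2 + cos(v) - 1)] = (3*cos(v) + 1)/((cos(v) - 1)*sin(v)^3)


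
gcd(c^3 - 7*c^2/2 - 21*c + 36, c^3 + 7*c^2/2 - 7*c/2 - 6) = c^2 + 5*c/2 - 6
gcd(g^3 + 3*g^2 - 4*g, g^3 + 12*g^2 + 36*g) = g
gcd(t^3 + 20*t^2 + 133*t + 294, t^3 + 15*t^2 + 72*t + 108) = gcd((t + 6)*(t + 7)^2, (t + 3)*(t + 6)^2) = t + 6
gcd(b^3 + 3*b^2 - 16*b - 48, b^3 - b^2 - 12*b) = b^2 - b - 12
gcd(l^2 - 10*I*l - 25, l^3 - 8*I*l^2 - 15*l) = l - 5*I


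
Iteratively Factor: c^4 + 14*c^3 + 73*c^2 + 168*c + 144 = (c + 3)*(c^3 + 11*c^2 + 40*c + 48) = (c + 3)*(c + 4)*(c^2 + 7*c + 12) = (c + 3)^2*(c + 4)*(c + 4)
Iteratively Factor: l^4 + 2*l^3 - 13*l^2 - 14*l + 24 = (l + 2)*(l^3 - 13*l + 12) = (l - 1)*(l + 2)*(l^2 + l - 12) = (l - 1)*(l + 2)*(l + 4)*(l - 3)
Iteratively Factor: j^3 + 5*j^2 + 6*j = (j)*(j^2 + 5*j + 6) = j*(j + 2)*(j + 3)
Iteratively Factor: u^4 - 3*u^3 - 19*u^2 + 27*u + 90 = (u + 2)*(u^3 - 5*u^2 - 9*u + 45) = (u - 5)*(u + 2)*(u^2 - 9) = (u - 5)*(u + 2)*(u + 3)*(u - 3)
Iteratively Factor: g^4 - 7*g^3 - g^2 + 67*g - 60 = (g - 5)*(g^3 - 2*g^2 - 11*g + 12) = (g - 5)*(g + 3)*(g^2 - 5*g + 4) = (g - 5)*(g - 1)*(g + 3)*(g - 4)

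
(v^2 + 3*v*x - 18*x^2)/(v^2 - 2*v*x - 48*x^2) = (-v + 3*x)/(-v + 8*x)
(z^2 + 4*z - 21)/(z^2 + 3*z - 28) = (z - 3)/(z - 4)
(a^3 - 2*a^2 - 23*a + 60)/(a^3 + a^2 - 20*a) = (a - 3)/a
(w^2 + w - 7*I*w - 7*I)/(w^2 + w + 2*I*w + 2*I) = (w - 7*I)/(w + 2*I)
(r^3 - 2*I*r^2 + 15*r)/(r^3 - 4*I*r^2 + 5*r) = (r + 3*I)/(r + I)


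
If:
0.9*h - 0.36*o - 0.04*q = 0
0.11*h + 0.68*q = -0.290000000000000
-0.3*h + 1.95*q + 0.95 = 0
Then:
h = 0.19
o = 0.53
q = -0.46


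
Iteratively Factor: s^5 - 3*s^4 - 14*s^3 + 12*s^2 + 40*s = (s + 2)*(s^4 - 5*s^3 - 4*s^2 + 20*s) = s*(s + 2)*(s^3 - 5*s^2 - 4*s + 20) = s*(s + 2)^2*(s^2 - 7*s + 10) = s*(s - 2)*(s + 2)^2*(s - 5)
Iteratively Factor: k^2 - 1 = (k + 1)*(k - 1)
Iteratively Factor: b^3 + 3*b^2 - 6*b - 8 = (b + 1)*(b^2 + 2*b - 8) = (b + 1)*(b + 4)*(b - 2)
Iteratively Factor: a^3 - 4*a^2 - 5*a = (a - 5)*(a^2 + a) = a*(a - 5)*(a + 1)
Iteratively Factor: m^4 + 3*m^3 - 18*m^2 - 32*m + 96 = (m + 4)*(m^3 - m^2 - 14*m + 24) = (m - 2)*(m + 4)*(m^2 + m - 12) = (m - 2)*(m + 4)^2*(m - 3)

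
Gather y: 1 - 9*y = 1 - 9*y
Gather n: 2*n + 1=2*n + 1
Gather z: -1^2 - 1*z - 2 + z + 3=0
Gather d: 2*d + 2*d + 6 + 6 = 4*d + 12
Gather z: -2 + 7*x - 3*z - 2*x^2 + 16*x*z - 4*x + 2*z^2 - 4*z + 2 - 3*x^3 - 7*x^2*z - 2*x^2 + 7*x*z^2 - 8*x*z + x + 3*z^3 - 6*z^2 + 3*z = -3*x^3 - 4*x^2 + 4*x + 3*z^3 + z^2*(7*x - 4) + z*(-7*x^2 + 8*x - 4)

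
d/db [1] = 0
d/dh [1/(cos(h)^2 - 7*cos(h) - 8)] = (2*cos(h) - 7)*sin(h)/(sin(h)^2 + 7*cos(h) + 7)^2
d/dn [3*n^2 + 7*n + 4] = 6*n + 7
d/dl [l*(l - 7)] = 2*l - 7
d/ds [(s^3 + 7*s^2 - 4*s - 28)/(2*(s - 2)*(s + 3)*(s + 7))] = 1/(2*(s^2 + 6*s + 9))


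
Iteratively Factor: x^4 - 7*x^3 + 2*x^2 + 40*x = (x)*(x^3 - 7*x^2 + 2*x + 40) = x*(x + 2)*(x^2 - 9*x + 20) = x*(x - 4)*(x + 2)*(x - 5)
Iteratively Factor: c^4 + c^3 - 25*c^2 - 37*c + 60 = (c - 5)*(c^3 + 6*c^2 + 5*c - 12) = (c - 5)*(c + 4)*(c^2 + 2*c - 3) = (c - 5)*(c + 3)*(c + 4)*(c - 1)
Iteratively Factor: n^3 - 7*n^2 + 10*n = (n - 5)*(n^2 - 2*n) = n*(n - 5)*(n - 2)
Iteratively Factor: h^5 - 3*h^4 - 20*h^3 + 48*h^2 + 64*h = (h + 4)*(h^4 - 7*h^3 + 8*h^2 + 16*h) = (h - 4)*(h + 4)*(h^3 - 3*h^2 - 4*h) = (h - 4)^2*(h + 4)*(h^2 + h) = h*(h - 4)^2*(h + 4)*(h + 1)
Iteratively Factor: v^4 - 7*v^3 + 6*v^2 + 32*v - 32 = (v - 4)*(v^3 - 3*v^2 - 6*v + 8) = (v - 4)^2*(v^2 + v - 2) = (v - 4)^2*(v - 1)*(v + 2)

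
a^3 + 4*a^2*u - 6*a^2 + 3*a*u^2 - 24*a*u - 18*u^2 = (a - 6)*(a + u)*(a + 3*u)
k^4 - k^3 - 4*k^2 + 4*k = k*(k - 2)*(k - 1)*(k + 2)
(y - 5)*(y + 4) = y^2 - y - 20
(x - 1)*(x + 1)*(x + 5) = x^3 + 5*x^2 - x - 5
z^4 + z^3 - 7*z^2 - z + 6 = (z - 2)*(z - 1)*(z + 1)*(z + 3)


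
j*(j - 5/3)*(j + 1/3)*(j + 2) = j^4 + 2*j^3/3 - 29*j^2/9 - 10*j/9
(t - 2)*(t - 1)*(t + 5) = t^3 + 2*t^2 - 13*t + 10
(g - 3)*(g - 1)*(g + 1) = g^3 - 3*g^2 - g + 3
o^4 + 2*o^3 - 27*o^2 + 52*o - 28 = (o - 2)^2*(o - 1)*(o + 7)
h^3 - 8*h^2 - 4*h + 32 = (h - 8)*(h - 2)*(h + 2)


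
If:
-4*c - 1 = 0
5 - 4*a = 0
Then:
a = 5/4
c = -1/4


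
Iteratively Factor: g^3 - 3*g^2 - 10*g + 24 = (g + 3)*(g^2 - 6*g + 8) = (g - 2)*(g + 3)*(g - 4)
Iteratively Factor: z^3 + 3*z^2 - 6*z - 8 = (z + 4)*(z^2 - z - 2) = (z + 1)*(z + 4)*(z - 2)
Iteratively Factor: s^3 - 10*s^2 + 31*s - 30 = (s - 5)*(s^2 - 5*s + 6) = (s - 5)*(s - 3)*(s - 2)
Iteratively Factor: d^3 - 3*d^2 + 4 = (d - 2)*(d^2 - d - 2) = (d - 2)^2*(d + 1)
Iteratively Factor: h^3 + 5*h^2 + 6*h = (h + 2)*(h^2 + 3*h) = (h + 2)*(h + 3)*(h)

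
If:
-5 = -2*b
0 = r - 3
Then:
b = 5/2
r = 3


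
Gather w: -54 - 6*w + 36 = -6*w - 18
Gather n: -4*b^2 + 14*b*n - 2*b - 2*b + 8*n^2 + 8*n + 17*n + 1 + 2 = -4*b^2 - 4*b + 8*n^2 + n*(14*b + 25) + 3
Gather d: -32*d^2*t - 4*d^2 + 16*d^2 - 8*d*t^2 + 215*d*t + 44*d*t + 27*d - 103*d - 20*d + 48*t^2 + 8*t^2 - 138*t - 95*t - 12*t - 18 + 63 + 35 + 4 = d^2*(12 - 32*t) + d*(-8*t^2 + 259*t - 96) + 56*t^2 - 245*t + 84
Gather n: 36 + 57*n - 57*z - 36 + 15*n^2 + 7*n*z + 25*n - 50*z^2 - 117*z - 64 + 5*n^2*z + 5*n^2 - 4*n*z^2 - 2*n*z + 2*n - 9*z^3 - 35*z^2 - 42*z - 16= n^2*(5*z + 20) + n*(-4*z^2 + 5*z + 84) - 9*z^3 - 85*z^2 - 216*z - 80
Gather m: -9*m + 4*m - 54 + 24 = -5*m - 30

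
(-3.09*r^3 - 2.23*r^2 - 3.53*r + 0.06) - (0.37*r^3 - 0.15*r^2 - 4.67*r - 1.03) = -3.46*r^3 - 2.08*r^2 + 1.14*r + 1.09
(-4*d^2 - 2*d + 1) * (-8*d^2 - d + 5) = 32*d^4 + 20*d^3 - 26*d^2 - 11*d + 5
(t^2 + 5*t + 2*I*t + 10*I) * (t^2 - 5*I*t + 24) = t^4 + 5*t^3 - 3*I*t^3 + 34*t^2 - 15*I*t^2 + 170*t + 48*I*t + 240*I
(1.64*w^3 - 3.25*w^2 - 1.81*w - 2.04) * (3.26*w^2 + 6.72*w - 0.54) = 5.3464*w^5 + 0.425800000000001*w^4 - 28.6262*w^3 - 17.0586*w^2 - 12.7314*w + 1.1016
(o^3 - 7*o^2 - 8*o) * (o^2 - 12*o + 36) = o^5 - 19*o^4 + 112*o^3 - 156*o^2 - 288*o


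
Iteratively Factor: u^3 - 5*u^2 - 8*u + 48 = (u - 4)*(u^2 - u - 12) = (u - 4)*(u + 3)*(u - 4)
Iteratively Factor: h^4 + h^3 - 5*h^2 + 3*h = (h - 1)*(h^3 + 2*h^2 - 3*h) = (h - 1)^2*(h^2 + 3*h) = (h - 1)^2*(h + 3)*(h)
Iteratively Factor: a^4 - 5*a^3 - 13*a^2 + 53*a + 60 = (a + 3)*(a^3 - 8*a^2 + 11*a + 20) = (a - 5)*(a + 3)*(a^2 - 3*a - 4) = (a - 5)*(a - 4)*(a + 3)*(a + 1)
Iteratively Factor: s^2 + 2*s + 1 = (s + 1)*(s + 1)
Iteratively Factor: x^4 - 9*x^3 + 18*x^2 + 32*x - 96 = (x + 2)*(x^3 - 11*x^2 + 40*x - 48) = (x - 4)*(x + 2)*(x^2 - 7*x + 12) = (x - 4)*(x - 3)*(x + 2)*(x - 4)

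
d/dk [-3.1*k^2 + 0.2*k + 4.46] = 0.2 - 6.2*k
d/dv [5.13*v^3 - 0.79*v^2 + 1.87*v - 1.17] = 15.39*v^2 - 1.58*v + 1.87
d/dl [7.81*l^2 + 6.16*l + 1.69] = 15.62*l + 6.16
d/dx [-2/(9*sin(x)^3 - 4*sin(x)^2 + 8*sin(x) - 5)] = 2*(27*sin(x)^2 - 8*sin(x) + 8)*cos(x)/(9*sin(x)^3 - 4*sin(x)^2 + 8*sin(x) - 5)^2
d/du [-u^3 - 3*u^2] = 3*u*(-u - 2)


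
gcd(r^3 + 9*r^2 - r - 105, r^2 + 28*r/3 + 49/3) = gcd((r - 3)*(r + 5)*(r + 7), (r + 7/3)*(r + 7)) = r + 7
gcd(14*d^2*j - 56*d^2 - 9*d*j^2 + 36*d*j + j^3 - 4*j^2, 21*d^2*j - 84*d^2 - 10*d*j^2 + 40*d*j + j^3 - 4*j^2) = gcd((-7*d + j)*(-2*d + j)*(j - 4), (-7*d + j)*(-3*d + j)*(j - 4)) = 7*d*j - 28*d - j^2 + 4*j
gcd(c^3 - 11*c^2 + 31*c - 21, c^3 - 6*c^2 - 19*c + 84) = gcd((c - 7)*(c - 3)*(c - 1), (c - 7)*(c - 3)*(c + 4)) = c^2 - 10*c + 21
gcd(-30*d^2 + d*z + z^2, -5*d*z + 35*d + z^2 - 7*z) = -5*d + z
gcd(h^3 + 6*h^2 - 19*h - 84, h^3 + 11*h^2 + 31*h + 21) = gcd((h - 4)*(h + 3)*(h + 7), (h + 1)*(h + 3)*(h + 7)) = h^2 + 10*h + 21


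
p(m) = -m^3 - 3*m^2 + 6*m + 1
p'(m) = -3*m^2 - 6*m + 6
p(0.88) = 3.28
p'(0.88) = -1.60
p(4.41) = -116.65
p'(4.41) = -78.80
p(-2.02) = -15.12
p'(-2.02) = 5.88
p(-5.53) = 45.19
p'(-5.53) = -52.56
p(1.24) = 1.92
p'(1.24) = -6.05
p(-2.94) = -17.16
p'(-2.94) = -2.29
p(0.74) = 3.39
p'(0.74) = -0.08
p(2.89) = -30.85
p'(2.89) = -36.40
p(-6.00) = 73.00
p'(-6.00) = -66.00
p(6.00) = -287.00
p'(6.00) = -138.00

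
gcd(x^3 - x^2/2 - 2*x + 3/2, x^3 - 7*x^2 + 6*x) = x - 1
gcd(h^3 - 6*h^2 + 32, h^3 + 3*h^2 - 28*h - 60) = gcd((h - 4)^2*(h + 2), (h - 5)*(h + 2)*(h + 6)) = h + 2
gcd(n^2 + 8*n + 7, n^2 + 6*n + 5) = n + 1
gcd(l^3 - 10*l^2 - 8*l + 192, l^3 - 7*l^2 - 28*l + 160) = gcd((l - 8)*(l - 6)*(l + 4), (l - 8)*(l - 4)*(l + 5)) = l - 8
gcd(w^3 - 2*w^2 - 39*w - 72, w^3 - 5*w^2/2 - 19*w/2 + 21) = w + 3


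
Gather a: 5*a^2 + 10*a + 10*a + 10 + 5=5*a^2 + 20*a + 15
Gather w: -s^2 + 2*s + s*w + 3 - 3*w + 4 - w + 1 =-s^2 + 2*s + w*(s - 4) + 8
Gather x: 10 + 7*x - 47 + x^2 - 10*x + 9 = x^2 - 3*x - 28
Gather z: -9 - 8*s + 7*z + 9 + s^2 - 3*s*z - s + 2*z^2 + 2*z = s^2 - 9*s + 2*z^2 + z*(9 - 3*s)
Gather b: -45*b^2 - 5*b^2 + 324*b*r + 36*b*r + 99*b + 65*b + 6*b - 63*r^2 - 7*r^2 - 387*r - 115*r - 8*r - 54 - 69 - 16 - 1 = -50*b^2 + b*(360*r + 170) - 70*r^2 - 510*r - 140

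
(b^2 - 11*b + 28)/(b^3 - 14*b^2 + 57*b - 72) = (b^2 - 11*b + 28)/(b^3 - 14*b^2 + 57*b - 72)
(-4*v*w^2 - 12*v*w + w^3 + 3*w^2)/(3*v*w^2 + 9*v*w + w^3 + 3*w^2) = (-4*v + w)/(3*v + w)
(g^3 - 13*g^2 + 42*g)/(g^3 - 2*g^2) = (g^2 - 13*g + 42)/(g*(g - 2))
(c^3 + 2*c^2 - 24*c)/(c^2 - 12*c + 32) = c*(c + 6)/(c - 8)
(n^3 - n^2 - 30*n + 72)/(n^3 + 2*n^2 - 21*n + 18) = (n - 4)/(n - 1)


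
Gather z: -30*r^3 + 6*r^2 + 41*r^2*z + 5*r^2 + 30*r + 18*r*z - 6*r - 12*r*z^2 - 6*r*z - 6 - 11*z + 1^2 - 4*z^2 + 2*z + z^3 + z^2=-30*r^3 + 11*r^2 + 24*r + z^3 + z^2*(-12*r - 3) + z*(41*r^2 + 12*r - 9) - 5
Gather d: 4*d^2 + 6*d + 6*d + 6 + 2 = 4*d^2 + 12*d + 8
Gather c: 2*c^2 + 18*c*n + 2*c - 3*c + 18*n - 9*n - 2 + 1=2*c^2 + c*(18*n - 1) + 9*n - 1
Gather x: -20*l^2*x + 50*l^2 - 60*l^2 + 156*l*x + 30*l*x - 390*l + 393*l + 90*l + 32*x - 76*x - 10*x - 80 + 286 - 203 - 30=-10*l^2 + 93*l + x*(-20*l^2 + 186*l - 54) - 27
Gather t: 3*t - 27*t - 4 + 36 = 32 - 24*t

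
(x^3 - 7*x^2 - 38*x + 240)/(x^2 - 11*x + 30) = (x^2 - 2*x - 48)/(x - 6)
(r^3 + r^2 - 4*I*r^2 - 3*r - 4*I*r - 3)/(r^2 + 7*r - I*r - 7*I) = (r^2 + r*(1 - 3*I) - 3*I)/(r + 7)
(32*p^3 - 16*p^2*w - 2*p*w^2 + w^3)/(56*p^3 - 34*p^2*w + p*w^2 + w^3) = (4*p + w)/(7*p + w)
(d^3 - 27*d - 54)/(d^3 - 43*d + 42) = (d^3 - 27*d - 54)/(d^3 - 43*d + 42)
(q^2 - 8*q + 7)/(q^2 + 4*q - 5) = (q - 7)/(q + 5)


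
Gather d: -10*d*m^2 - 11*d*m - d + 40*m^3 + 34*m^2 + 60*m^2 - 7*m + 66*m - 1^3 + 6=d*(-10*m^2 - 11*m - 1) + 40*m^3 + 94*m^2 + 59*m + 5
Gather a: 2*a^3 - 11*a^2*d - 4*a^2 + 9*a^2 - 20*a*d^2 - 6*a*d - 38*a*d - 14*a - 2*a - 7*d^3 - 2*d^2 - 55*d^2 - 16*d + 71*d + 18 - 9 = 2*a^3 + a^2*(5 - 11*d) + a*(-20*d^2 - 44*d - 16) - 7*d^3 - 57*d^2 + 55*d + 9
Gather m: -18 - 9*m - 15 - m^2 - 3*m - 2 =-m^2 - 12*m - 35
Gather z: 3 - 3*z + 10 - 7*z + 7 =20 - 10*z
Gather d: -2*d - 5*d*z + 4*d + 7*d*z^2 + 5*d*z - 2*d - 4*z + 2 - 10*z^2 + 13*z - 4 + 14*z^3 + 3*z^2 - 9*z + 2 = 7*d*z^2 + 14*z^3 - 7*z^2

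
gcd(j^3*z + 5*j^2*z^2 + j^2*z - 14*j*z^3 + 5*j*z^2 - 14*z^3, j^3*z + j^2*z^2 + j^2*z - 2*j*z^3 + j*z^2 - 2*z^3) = j*z + z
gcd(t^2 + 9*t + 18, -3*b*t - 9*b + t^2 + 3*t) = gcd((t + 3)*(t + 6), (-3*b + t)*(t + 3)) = t + 3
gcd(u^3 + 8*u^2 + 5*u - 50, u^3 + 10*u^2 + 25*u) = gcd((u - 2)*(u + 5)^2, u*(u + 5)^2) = u^2 + 10*u + 25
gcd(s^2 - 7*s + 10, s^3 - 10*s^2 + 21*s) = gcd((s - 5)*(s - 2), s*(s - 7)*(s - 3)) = 1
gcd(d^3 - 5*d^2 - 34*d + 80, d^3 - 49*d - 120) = d^2 - 3*d - 40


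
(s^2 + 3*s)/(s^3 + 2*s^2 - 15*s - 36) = s/(s^2 - s - 12)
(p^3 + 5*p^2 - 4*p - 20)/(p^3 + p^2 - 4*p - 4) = (p + 5)/(p + 1)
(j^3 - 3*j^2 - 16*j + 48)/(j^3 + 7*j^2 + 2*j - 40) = (j^2 - 7*j + 12)/(j^2 + 3*j - 10)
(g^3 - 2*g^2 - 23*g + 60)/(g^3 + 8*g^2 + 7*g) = (g^3 - 2*g^2 - 23*g + 60)/(g*(g^2 + 8*g + 7))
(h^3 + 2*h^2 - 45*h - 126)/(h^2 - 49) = (h^2 + 9*h + 18)/(h + 7)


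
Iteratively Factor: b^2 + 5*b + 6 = (b + 3)*(b + 2)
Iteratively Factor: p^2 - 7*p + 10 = (p - 2)*(p - 5)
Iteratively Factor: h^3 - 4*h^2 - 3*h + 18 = (h - 3)*(h^2 - h - 6) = (h - 3)^2*(h + 2)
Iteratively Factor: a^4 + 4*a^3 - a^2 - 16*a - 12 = (a - 2)*(a^3 + 6*a^2 + 11*a + 6) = (a - 2)*(a + 3)*(a^2 + 3*a + 2) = (a - 2)*(a + 1)*(a + 3)*(a + 2)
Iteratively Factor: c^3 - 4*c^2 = (c)*(c^2 - 4*c) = c*(c - 4)*(c)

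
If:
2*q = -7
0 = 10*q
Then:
No Solution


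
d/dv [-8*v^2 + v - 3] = 1 - 16*v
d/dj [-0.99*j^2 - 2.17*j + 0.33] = -1.98*j - 2.17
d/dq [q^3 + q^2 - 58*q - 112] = 3*q^2 + 2*q - 58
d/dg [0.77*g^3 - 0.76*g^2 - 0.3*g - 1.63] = 2.31*g^2 - 1.52*g - 0.3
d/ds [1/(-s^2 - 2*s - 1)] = 2*(s + 1)/(s^2 + 2*s + 1)^2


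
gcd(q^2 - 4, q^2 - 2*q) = q - 2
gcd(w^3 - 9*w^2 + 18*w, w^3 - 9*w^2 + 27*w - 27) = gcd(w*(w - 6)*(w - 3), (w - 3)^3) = w - 3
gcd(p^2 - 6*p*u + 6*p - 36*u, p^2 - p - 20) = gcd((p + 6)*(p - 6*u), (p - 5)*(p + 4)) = 1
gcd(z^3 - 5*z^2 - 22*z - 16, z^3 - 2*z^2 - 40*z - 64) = z^2 - 6*z - 16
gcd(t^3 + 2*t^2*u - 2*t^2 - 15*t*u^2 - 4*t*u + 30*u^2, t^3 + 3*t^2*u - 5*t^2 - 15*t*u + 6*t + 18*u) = t - 2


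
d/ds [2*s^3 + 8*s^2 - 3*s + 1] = 6*s^2 + 16*s - 3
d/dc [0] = 0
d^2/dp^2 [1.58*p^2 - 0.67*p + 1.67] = 3.16000000000000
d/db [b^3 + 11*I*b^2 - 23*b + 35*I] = 3*b^2 + 22*I*b - 23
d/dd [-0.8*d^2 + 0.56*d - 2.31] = 0.56 - 1.6*d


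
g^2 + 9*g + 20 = (g + 4)*(g + 5)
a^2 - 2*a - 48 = (a - 8)*(a + 6)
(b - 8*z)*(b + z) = b^2 - 7*b*z - 8*z^2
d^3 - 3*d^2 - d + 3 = (d - 3)*(d - 1)*(d + 1)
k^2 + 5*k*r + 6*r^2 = (k + 2*r)*(k + 3*r)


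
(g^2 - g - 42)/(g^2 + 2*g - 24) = (g - 7)/(g - 4)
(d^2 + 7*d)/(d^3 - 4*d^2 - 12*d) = (d + 7)/(d^2 - 4*d - 12)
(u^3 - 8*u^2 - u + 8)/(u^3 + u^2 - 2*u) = (u^2 - 7*u - 8)/(u*(u + 2))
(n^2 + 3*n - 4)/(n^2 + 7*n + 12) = (n - 1)/(n + 3)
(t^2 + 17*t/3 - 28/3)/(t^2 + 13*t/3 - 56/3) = (3*t - 4)/(3*t - 8)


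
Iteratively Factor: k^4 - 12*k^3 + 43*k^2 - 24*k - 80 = (k + 1)*(k^3 - 13*k^2 + 56*k - 80) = (k - 4)*(k + 1)*(k^2 - 9*k + 20) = (k - 4)^2*(k + 1)*(k - 5)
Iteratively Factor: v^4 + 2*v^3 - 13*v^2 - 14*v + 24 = (v + 4)*(v^3 - 2*v^2 - 5*v + 6) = (v + 2)*(v + 4)*(v^2 - 4*v + 3) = (v - 3)*(v + 2)*(v + 4)*(v - 1)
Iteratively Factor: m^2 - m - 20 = (m + 4)*(m - 5)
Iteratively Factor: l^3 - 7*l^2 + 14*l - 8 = (l - 4)*(l^2 - 3*l + 2) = (l - 4)*(l - 2)*(l - 1)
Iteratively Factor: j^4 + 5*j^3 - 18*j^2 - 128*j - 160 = (j + 2)*(j^3 + 3*j^2 - 24*j - 80) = (j + 2)*(j + 4)*(j^2 - j - 20) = (j - 5)*(j + 2)*(j + 4)*(j + 4)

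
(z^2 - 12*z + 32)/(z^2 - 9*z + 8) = (z - 4)/(z - 1)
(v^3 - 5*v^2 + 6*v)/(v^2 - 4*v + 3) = v*(v - 2)/(v - 1)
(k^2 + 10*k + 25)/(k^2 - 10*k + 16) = (k^2 + 10*k + 25)/(k^2 - 10*k + 16)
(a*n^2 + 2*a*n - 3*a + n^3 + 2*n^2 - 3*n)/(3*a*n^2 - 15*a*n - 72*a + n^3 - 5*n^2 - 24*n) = (a*n - a + n^2 - n)/(3*a*n - 24*a + n^2 - 8*n)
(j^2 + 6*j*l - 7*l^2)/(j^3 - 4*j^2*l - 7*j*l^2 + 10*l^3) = (j + 7*l)/(j^2 - 3*j*l - 10*l^2)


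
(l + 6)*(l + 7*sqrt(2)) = l^2 + 6*l + 7*sqrt(2)*l + 42*sqrt(2)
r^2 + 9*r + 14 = (r + 2)*(r + 7)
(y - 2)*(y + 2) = y^2 - 4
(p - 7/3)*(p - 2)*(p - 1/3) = p^3 - 14*p^2/3 + 55*p/9 - 14/9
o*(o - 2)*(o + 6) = o^3 + 4*o^2 - 12*o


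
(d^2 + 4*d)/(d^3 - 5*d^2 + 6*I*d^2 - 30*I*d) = (d + 4)/(d^2 + d*(-5 + 6*I) - 30*I)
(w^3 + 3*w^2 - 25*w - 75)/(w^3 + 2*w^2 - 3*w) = (w^2 - 25)/(w*(w - 1))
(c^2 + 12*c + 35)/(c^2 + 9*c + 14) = (c + 5)/(c + 2)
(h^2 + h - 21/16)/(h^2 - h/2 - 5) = (-16*h^2 - 16*h + 21)/(8*(-2*h^2 + h + 10))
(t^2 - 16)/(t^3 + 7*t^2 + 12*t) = (t - 4)/(t*(t + 3))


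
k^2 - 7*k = k*(k - 7)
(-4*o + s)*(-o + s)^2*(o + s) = -4*o^4 + 5*o^3*s + 3*o^2*s^2 - 5*o*s^3 + s^4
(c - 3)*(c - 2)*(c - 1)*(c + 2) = c^4 - 4*c^3 - c^2 + 16*c - 12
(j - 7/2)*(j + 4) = j^2 + j/2 - 14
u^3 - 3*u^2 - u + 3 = (u - 3)*(u - 1)*(u + 1)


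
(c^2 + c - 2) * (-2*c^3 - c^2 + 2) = -2*c^5 - 3*c^4 + 3*c^3 + 4*c^2 + 2*c - 4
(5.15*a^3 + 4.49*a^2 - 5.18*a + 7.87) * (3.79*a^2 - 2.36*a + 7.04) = 19.5185*a^5 + 4.8631*a^4 + 6.0274*a^3 + 73.6617*a^2 - 55.0404*a + 55.4048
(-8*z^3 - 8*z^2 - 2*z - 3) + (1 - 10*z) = -8*z^3 - 8*z^2 - 12*z - 2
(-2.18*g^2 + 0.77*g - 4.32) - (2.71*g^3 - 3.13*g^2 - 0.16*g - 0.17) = -2.71*g^3 + 0.95*g^2 + 0.93*g - 4.15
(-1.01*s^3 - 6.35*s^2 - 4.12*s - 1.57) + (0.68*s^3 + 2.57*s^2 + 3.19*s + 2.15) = -0.33*s^3 - 3.78*s^2 - 0.93*s + 0.58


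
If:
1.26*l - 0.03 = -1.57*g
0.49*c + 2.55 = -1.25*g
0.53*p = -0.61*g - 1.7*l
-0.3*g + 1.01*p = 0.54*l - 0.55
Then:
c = -4.84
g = -0.14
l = 0.20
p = -0.48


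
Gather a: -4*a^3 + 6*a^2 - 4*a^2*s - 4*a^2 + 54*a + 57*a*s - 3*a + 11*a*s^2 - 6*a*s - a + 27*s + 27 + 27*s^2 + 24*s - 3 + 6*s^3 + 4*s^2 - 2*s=-4*a^3 + a^2*(2 - 4*s) + a*(11*s^2 + 51*s + 50) + 6*s^3 + 31*s^2 + 49*s + 24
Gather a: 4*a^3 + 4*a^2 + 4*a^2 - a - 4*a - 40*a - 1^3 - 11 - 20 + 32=4*a^3 + 8*a^2 - 45*a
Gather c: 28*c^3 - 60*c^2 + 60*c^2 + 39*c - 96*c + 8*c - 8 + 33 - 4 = 28*c^3 - 49*c + 21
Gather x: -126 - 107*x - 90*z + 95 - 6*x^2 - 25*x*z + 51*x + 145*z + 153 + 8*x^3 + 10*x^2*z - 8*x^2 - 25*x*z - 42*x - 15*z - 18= 8*x^3 + x^2*(10*z - 14) + x*(-50*z - 98) + 40*z + 104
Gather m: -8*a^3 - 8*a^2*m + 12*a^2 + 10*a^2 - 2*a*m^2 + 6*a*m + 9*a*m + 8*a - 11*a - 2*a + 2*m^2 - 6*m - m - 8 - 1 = -8*a^3 + 22*a^2 - 5*a + m^2*(2 - 2*a) + m*(-8*a^2 + 15*a - 7) - 9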